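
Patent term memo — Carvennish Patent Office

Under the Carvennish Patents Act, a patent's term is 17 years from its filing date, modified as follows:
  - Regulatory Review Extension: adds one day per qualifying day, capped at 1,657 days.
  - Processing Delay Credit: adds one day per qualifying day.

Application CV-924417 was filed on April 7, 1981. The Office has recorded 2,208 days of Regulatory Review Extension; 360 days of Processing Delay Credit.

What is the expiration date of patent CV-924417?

Base term: filing date + 17 years → 7 April 1998.
Regulatory Review Extension: 2208 days claimed exceeds the 1657-day cap, so +1657 days → 20 October 2002.
Processing Delay Credit: +360 days → 15 October 2003.

2003-10-15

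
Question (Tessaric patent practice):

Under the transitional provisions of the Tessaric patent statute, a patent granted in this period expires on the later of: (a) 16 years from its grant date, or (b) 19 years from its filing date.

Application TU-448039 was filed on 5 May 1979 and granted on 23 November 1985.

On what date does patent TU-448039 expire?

(a) grant + 16 years → 23 November 2001.
(b) filing + 19 years → 5 May 1998.
Later of the two: 23 November 2001.

2001-11-23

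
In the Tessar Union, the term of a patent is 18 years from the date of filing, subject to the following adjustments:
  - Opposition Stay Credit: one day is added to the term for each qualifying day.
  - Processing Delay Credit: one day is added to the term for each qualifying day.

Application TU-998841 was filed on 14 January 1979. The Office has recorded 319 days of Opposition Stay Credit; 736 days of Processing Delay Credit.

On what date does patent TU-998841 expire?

1999-12-05

Base term: filing date + 18 years → 14 January 1997.
Opposition Stay Credit: +319 days → 29 November 1997.
Processing Delay Credit: +736 days → 5 December 1999.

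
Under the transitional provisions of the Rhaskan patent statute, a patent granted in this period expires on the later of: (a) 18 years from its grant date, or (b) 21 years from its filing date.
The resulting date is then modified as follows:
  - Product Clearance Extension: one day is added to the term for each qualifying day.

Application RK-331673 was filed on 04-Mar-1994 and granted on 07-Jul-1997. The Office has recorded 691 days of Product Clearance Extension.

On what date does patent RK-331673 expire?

(a) grant + 18 years → 7 July 2015.
(b) filing + 21 years → 4 March 2015.
Later of the two: 7 July 2015.
Product Clearance Extension: +691 days → 28 May 2017.

May 28, 2017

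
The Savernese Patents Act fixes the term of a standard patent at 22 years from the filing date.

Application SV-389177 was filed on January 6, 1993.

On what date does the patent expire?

January 6, 2015

Filing date + 22 years → 6 January 2015.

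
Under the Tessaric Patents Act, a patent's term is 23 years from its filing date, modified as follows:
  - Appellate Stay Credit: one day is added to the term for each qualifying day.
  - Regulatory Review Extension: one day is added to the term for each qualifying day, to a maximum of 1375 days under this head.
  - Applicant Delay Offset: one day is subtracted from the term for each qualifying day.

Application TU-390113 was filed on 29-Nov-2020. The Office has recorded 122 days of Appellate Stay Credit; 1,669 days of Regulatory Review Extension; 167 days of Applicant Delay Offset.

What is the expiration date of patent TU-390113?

2047-07-21

Base term: filing date + 23 years → 29 November 2043.
Appellate Stay Credit: +122 days → 30 March 2044.
Regulatory Review Extension: 1669 days claimed exceeds the 1375-day cap, so +1375 days → 4 January 2048.
Applicant Delay Offset: −167 days → 21 July 2047.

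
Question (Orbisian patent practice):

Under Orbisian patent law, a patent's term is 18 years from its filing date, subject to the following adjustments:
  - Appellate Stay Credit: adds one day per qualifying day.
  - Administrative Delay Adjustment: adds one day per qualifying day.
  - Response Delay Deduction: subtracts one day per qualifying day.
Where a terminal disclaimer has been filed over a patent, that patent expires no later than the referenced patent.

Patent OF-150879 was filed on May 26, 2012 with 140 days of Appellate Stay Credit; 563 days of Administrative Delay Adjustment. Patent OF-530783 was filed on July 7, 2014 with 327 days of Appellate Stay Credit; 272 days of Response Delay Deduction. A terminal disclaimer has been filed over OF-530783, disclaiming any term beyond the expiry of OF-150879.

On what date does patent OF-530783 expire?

April 28, 2032

Natural term of OF-530783:
  Base: filing + 18 years → 7 July 2032.
  Appellate Stay Credit: +327 days → 30 May 2033.
  Response Delay Deduction: −272 days → 31 August 2032.
Expiry of referenced patent OF-150879:
  Base: filing + 18 years → 26 May 2030.
  Appellate Stay Credit: +140 days → 13 October 2030.
  Administrative Delay Adjustment: +563 days → 28 April 2032.
Terminal disclaimer: OF-530783 expires on the earlier of 31 August 2032 and 28 April 2032.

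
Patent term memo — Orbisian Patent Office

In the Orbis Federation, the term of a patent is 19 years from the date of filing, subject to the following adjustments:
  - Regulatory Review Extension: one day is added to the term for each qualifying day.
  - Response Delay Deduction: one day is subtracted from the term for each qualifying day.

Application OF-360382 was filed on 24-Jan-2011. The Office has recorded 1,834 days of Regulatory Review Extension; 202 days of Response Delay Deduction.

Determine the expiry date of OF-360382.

Base term: filing date + 19 years → 24 January 2030.
Regulatory Review Extension: +1834 days → 1 February 2035.
Response Delay Deduction: −202 days → 14 July 2034.

2034-07-14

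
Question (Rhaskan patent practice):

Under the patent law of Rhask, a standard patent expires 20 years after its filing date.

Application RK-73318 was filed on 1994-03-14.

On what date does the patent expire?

Filing date + 20 years → 14 March 2014.

2014-03-14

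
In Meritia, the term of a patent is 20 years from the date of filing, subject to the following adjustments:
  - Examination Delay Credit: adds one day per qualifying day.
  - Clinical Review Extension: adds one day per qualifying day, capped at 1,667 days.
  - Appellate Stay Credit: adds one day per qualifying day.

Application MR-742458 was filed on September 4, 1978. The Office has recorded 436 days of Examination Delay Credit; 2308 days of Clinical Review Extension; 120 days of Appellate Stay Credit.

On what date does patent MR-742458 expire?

Base term: filing date + 20 years → 4 September 1998.
Examination Delay Credit: +436 days → 14 November 1999.
Clinical Review Extension: 2308 days claimed exceeds the 1667-day cap, so +1667 days → 7 June 2004.
Appellate Stay Credit: +120 days → 5 October 2004.

2004-10-05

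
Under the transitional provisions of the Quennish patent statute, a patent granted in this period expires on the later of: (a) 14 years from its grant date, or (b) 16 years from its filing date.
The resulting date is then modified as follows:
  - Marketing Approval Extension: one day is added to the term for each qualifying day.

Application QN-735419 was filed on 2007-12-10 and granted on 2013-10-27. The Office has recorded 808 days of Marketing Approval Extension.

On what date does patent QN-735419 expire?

(a) grant + 14 years → 27 October 2027.
(b) filing + 16 years → 10 December 2023.
Later of the two: 27 October 2027.
Marketing Approval Extension: +808 days → 12 January 2030.

January 12, 2030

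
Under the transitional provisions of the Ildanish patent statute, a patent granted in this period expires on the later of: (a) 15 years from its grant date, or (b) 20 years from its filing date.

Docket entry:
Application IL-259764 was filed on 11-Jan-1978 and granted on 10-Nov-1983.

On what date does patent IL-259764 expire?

November 10, 1998

(a) grant + 15 years → 10 November 1998.
(b) filing + 20 years → 11 January 1998.
Later of the two: 10 November 1998.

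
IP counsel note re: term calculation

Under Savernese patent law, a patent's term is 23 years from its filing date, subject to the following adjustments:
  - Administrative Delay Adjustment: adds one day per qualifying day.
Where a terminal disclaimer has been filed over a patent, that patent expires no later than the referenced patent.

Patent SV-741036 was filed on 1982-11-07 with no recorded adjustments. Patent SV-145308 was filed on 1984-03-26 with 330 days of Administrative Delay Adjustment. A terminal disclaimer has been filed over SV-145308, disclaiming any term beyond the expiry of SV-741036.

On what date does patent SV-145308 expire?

2005-11-07

Natural term of SV-145308:
  Base: filing + 23 years → 26 March 2007.
  Administrative Delay Adjustment: +330 days → 19 February 2008.
Expiry of referenced patent SV-741036:
  Base: filing + 23 years → 7 November 2005.
Terminal disclaimer: SV-145308 expires on the earlier of 19 February 2008 and 7 November 2005.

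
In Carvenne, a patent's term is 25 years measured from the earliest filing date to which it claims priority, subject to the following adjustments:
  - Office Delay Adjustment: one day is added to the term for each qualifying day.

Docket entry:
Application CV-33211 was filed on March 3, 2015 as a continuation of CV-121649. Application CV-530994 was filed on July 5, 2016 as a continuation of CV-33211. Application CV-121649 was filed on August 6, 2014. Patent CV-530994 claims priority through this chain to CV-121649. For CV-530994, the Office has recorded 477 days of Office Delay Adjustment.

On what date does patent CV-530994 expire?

Earliest priority filing: 6 August 2014.
Base term: 6 August 2014 + 25 years → 6 August 2039.
Office Delay Adjustment: +477 days → 25 November 2040.

2040-11-25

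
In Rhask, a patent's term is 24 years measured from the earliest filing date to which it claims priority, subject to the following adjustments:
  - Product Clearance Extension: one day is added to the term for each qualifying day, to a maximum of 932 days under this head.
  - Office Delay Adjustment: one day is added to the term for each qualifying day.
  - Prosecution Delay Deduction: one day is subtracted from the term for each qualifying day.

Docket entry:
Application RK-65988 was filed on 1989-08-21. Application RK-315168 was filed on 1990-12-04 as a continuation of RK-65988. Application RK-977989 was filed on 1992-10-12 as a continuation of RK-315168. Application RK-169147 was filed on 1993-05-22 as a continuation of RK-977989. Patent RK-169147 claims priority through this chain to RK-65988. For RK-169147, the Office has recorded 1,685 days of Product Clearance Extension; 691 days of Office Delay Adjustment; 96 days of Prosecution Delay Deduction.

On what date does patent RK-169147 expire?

Earliest priority filing: 21 August 1989.
Base term: 21 August 1989 + 24 years → 21 August 2013.
Product Clearance Extension: 1685 days claimed exceeds the 932-day cap, so +932 days → 10 March 2016.
Office Delay Adjustment: +691 days → 30 January 2018.
Prosecution Delay Deduction: −96 days → 26 October 2017.

October 26, 2017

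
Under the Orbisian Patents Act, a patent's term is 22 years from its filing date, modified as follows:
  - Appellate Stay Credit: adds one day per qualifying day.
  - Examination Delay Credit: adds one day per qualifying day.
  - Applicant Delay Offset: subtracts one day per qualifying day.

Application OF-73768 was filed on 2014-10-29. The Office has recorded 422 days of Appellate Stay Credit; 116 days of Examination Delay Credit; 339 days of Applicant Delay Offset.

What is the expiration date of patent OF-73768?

Base term: filing date + 22 years → 29 October 2036.
Appellate Stay Credit: +422 days → 25 December 2037.
Examination Delay Credit: +116 days → 20 April 2038.
Applicant Delay Offset: −339 days → 16 May 2037.

May 16, 2037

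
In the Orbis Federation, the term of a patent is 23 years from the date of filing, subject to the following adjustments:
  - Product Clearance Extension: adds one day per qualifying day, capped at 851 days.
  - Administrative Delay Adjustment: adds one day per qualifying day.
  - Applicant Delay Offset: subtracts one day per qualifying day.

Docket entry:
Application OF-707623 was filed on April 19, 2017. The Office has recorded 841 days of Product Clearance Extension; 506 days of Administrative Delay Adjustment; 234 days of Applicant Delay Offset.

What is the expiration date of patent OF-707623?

2043-05-07

Base term: filing date + 23 years → 19 April 2040.
Product Clearance Extension: 841 days (within the 851-day cap) → +841 days → 8 August 2042.
Administrative Delay Adjustment: +506 days → 27 December 2043.
Applicant Delay Offset: −234 days → 7 May 2043.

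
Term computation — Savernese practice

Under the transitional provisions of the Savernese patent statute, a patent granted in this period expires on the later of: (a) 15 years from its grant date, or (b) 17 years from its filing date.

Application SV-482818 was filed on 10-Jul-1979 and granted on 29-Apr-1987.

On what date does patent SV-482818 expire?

April 29, 2002

(a) grant + 15 years → 29 April 2002.
(b) filing + 17 years → 10 July 1996.
Later of the two: 29 April 2002.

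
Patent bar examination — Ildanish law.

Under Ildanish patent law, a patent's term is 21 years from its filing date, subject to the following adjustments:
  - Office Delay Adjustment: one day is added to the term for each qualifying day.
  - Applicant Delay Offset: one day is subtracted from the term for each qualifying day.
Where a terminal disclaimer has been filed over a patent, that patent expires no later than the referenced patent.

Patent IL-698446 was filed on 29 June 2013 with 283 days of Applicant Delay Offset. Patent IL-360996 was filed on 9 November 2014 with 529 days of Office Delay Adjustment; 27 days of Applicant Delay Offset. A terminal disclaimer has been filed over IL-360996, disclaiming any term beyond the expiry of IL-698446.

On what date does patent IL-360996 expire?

September 19, 2033

Natural term of IL-360996:
  Base: filing + 21 years → 9 November 2035.
  Office Delay Adjustment: +529 days → 21 April 2037.
  Applicant Delay Offset: −27 days → 25 March 2037.
Expiry of referenced patent IL-698446:
  Base: filing + 21 years → 29 June 2034.
  Applicant Delay Offset: −283 days → 19 September 2033.
Terminal disclaimer: IL-360996 expires on the earlier of 25 March 2037 and 19 September 2033.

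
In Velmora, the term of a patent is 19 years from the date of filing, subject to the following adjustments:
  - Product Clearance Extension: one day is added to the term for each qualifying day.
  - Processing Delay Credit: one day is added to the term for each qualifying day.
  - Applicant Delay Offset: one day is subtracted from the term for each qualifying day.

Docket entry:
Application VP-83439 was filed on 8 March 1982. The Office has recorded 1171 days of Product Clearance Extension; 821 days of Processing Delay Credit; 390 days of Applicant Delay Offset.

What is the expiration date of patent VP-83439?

Base term: filing date + 19 years → 8 March 2001.
Product Clearance Extension: +1171 days → 22 May 2004.
Processing Delay Credit: +821 days → 21 August 2006.
Applicant Delay Offset: −390 days → 27 July 2005.

July 27, 2005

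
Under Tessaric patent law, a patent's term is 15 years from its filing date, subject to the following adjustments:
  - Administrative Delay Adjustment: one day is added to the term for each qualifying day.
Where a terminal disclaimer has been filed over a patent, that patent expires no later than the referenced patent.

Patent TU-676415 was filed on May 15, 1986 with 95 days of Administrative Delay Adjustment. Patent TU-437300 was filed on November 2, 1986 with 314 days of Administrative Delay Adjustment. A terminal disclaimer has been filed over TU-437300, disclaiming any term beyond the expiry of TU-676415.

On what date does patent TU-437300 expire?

2001-08-18

Natural term of TU-437300:
  Base: filing + 15 years → 2 November 2001.
  Administrative Delay Adjustment: +314 days → 12 September 2002.
Expiry of referenced patent TU-676415:
  Base: filing + 15 years → 15 May 2001.
  Administrative Delay Adjustment: +95 days → 18 August 2001.
Terminal disclaimer: TU-437300 expires on the earlier of 12 September 2002 and 18 August 2001.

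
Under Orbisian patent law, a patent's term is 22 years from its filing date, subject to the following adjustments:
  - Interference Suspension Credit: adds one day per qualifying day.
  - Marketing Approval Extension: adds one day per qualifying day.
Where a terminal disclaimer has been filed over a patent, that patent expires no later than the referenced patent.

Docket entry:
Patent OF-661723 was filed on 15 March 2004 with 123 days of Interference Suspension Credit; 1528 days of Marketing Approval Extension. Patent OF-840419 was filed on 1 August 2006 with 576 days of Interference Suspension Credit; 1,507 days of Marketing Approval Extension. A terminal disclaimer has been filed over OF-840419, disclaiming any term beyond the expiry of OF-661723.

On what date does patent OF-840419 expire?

September 21, 2030

Natural term of OF-840419:
  Base: filing + 22 years → 1 August 2028.
  Interference Suspension Credit: +576 days → 28 February 2030.
  Marketing Approval Extension: +1507 days → 15 April 2034.
Expiry of referenced patent OF-661723:
  Base: filing + 22 years → 15 March 2026.
  Interference Suspension Credit: +123 days → 16 July 2026.
  Marketing Approval Extension: +1528 days → 21 September 2030.
Terminal disclaimer: OF-840419 expires on the earlier of 15 April 2034 and 21 September 2030.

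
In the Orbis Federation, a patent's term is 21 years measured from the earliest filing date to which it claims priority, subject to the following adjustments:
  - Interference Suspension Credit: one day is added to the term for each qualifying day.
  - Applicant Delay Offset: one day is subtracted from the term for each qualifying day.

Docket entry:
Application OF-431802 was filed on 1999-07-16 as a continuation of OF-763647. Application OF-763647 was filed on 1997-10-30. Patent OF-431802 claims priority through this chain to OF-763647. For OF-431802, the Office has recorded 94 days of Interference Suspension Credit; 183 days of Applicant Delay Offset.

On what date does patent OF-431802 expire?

August 2, 2018

Earliest priority filing: 30 October 1997.
Base term: 30 October 1997 + 21 years → 30 October 2018.
Interference Suspension Credit: +94 days → 1 February 2019.
Applicant Delay Offset: −183 days → 2 August 2018.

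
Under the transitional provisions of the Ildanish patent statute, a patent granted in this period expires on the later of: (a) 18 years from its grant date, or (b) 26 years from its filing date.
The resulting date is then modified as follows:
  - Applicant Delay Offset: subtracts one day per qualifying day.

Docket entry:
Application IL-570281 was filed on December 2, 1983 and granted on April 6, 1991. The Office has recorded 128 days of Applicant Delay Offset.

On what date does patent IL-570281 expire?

(a) grant + 18 years → 6 April 2009.
(b) filing + 26 years → 2 December 2009.
Later of the two: 2 December 2009.
Applicant Delay Offset: −128 days → 27 July 2009.

July 27, 2009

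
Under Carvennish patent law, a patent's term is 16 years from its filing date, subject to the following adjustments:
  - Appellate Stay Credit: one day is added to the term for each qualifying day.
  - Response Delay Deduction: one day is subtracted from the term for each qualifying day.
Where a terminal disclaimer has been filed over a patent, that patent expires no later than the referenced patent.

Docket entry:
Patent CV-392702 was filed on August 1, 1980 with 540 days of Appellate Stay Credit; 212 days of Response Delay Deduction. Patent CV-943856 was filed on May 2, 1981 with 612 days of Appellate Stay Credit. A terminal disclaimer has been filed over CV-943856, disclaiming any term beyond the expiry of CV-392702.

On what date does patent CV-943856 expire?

Natural term of CV-943856:
  Base: filing + 16 years → 2 May 1997.
  Appellate Stay Credit: +612 days → 4 January 1999.
Expiry of referenced patent CV-392702:
  Base: filing + 16 years → 1 August 1996.
  Appellate Stay Credit: +540 days → 23 January 1998.
  Response Delay Deduction: −212 days → 25 June 1997.
Terminal disclaimer: CV-943856 expires on the earlier of 4 January 1999 and 25 June 1997.

1997-06-25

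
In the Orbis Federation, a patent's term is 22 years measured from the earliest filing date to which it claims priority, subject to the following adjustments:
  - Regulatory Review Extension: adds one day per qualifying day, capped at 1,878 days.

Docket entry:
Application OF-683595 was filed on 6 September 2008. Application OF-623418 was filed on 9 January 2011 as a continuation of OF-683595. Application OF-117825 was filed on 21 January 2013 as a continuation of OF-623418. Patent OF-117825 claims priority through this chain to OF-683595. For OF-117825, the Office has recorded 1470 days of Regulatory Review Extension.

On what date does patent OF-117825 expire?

Earliest priority filing: 6 September 2008.
Base term: 6 September 2008 + 22 years → 6 September 2030.
Regulatory Review Extension: 1470 days (within the 1878-day cap) → +1470 days → 15 September 2034.

September 15, 2034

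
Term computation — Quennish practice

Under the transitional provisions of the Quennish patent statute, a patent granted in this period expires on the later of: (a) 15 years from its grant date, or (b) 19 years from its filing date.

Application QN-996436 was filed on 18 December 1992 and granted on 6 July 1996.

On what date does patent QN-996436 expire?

December 18, 2011

(a) grant + 15 years → 6 July 2011.
(b) filing + 19 years → 18 December 2011.
Later of the two: 18 December 2011.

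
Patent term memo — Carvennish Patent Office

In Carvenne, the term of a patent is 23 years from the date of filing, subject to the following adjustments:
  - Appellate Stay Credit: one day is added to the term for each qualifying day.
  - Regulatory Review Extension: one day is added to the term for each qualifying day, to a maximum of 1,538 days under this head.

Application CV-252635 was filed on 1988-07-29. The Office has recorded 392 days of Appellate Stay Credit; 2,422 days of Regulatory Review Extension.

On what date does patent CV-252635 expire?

Base term: filing date + 23 years → 29 July 2011.
Appellate Stay Credit: +392 days → 24 August 2012.
Regulatory Review Extension: 2422 days claimed exceeds the 1538-day cap, so +1538 days → 9 November 2016.

November 9, 2016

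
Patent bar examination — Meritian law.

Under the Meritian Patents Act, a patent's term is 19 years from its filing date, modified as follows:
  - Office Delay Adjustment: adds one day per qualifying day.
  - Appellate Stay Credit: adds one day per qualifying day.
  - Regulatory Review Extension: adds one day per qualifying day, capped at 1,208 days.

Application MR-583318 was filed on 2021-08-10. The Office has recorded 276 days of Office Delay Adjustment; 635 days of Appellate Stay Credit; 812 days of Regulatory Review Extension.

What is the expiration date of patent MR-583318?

Base term: filing date + 19 years → 10 August 2040.
Office Delay Adjustment: +276 days → 13 May 2041.
Appellate Stay Credit: +635 days → 7 February 2043.
Regulatory Review Extension: 812 days (within the 1208-day cap) → +812 days → 29 April 2045.

April 29, 2045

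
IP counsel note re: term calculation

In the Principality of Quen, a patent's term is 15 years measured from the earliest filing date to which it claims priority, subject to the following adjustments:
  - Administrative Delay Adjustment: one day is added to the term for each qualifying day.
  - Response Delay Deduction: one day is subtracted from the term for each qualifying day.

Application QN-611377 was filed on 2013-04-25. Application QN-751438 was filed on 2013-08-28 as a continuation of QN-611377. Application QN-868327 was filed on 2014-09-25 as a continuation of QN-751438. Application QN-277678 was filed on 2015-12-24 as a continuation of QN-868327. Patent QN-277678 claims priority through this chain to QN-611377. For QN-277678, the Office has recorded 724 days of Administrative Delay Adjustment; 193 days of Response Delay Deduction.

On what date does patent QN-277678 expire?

Earliest priority filing: 25 April 2013.
Base term: 25 April 2013 + 15 years → 25 April 2028.
Administrative Delay Adjustment: +724 days → 19 April 2030.
Response Delay Deduction: −193 days → 8 October 2029.

October 8, 2029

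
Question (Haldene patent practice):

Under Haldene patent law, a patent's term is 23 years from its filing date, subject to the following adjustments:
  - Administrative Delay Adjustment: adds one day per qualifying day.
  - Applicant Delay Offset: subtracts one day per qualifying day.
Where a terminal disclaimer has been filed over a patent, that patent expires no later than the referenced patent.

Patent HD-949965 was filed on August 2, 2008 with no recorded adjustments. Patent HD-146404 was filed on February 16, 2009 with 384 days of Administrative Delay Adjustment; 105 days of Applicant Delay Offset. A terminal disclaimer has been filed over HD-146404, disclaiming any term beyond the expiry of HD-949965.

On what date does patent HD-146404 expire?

August 2, 2031

Natural term of HD-146404:
  Base: filing + 23 years → 16 February 2032.
  Administrative Delay Adjustment: +384 days → 6 March 2033.
  Applicant Delay Offset: −105 days → 21 November 2032.
Expiry of referenced patent HD-949965:
  Base: filing + 23 years → 2 August 2031.
Terminal disclaimer: HD-146404 expires on the earlier of 21 November 2032 and 2 August 2031.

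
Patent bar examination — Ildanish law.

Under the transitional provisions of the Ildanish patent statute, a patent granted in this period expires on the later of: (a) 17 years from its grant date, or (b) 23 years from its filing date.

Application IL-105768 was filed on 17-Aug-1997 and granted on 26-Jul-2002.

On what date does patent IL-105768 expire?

2020-08-17

(a) grant + 17 years → 26 July 2019.
(b) filing + 23 years → 17 August 2020.
Later of the two: 17 August 2020.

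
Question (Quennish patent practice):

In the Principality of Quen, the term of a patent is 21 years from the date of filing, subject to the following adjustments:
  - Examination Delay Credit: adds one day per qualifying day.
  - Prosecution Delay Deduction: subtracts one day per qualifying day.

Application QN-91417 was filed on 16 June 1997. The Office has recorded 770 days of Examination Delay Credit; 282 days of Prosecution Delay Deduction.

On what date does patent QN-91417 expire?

Base term: filing date + 21 years → 16 June 2018.
Examination Delay Credit: +770 days → 25 July 2020.
Prosecution Delay Deduction: −282 days → 17 October 2019.

2019-10-17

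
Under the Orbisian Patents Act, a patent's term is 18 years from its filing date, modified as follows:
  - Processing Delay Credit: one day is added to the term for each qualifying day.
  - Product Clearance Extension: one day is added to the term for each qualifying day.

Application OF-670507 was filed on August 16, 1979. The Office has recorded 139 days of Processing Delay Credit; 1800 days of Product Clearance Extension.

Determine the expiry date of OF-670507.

December 7, 2002

Base term: filing date + 18 years → 16 August 1997.
Processing Delay Credit: +139 days → 2 January 1998.
Product Clearance Extension: +1800 days → 7 December 2002.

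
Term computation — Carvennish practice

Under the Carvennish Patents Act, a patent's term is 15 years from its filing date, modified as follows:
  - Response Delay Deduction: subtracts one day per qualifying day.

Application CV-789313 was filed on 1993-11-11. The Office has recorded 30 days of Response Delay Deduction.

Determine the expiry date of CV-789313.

October 12, 2008

Base term: filing date + 15 years → 11 November 2008.
Response Delay Deduction: −30 days → 12 October 2008.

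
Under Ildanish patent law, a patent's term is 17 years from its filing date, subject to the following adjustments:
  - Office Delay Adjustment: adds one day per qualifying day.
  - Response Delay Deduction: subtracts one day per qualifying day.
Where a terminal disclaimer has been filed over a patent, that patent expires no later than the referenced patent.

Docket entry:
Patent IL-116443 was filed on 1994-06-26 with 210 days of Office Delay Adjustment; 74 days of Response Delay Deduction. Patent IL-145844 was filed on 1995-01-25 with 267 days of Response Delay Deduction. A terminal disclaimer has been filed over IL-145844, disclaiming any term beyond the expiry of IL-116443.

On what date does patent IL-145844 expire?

Natural term of IL-145844:
  Base: filing + 17 years → 25 January 2012.
  Response Delay Deduction: −267 days → 3 May 2011.
Expiry of referenced patent IL-116443:
  Base: filing + 17 years → 26 June 2011.
  Office Delay Adjustment: +210 days → 22 January 2012.
  Response Delay Deduction: −74 days → 9 November 2011.
Terminal disclaimer: IL-145844 expires on the earlier of 3 May 2011 and 9 November 2011.

2011-05-03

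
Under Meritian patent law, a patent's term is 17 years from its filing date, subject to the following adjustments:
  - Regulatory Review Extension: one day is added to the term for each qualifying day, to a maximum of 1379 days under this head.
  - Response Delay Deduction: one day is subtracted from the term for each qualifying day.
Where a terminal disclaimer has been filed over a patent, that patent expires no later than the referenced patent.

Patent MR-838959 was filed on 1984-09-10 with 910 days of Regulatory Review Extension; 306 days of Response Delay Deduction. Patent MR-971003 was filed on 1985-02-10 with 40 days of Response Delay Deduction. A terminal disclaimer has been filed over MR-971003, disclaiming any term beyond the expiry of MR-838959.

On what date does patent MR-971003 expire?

Natural term of MR-971003:
  Base: filing + 17 years → 10 February 2002.
  Response Delay Deduction: −40 days → 1 January 2002.
Expiry of referenced patent MR-838959:
  Base: filing + 17 years → 10 September 2001.
  Regulatory Review Extension: 910 days (within the 1379-day cap) → +910 days → 8 March 2004.
  Response Delay Deduction: −306 days → 7 May 2003.
Terminal disclaimer: MR-971003 expires on the earlier of 1 January 2002 and 7 May 2003.

2002-01-01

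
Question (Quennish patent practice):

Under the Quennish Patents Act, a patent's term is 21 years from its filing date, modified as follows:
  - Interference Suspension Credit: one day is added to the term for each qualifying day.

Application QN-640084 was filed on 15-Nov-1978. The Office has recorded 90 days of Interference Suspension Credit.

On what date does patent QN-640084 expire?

Base term: filing date + 21 years → 15 November 1999.
Interference Suspension Credit: +90 days → 13 February 2000.

2000-02-13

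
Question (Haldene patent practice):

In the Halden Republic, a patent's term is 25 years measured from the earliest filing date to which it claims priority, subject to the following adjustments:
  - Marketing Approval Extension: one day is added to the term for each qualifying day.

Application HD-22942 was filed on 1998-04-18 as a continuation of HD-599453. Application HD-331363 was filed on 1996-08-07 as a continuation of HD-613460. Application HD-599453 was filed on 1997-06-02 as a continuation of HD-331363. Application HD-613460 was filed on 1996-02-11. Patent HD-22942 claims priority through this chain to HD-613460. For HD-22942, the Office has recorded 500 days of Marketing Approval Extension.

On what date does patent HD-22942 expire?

Earliest priority filing: 11 February 1996.
Base term: 11 February 1996 + 25 years → 11 February 2021.
Marketing Approval Extension: +500 days → 26 June 2022.

2022-06-26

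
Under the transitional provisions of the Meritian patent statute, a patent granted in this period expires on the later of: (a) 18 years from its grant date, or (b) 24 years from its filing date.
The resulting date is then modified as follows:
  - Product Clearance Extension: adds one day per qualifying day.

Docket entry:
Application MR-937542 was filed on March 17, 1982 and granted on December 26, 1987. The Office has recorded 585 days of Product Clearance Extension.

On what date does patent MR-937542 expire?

(a) grant + 18 years → 26 December 2005.
(b) filing + 24 years → 17 March 2006.
Later of the two: 17 March 2006.
Product Clearance Extension: +585 days → 23 October 2007.

October 23, 2007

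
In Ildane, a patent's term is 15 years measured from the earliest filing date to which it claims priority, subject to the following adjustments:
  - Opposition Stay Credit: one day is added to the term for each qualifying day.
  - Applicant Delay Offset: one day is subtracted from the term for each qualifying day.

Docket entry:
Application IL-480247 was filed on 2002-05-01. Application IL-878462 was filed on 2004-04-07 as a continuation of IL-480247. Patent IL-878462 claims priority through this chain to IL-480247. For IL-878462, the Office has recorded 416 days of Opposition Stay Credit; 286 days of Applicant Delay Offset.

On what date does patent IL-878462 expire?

2017-09-08

Earliest priority filing: 1 May 2002.
Base term: 1 May 2002 + 15 years → 1 May 2017.
Opposition Stay Credit: +416 days → 21 June 2018.
Applicant Delay Offset: −286 days → 8 September 2017.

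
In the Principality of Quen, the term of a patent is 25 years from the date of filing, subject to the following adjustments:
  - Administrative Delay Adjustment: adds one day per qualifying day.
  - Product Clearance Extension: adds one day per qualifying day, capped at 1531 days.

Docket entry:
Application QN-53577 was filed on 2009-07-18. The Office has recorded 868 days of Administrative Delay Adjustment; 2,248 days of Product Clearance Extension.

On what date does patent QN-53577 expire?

2041-02-10

Base term: filing date + 25 years → 18 July 2034.
Administrative Delay Adjustment: +868 days → 2 December 2036.
Product Clearance Extension: 2248 days claimed exceeds the 1531-day cap, so +1531 days → 10 February 2041.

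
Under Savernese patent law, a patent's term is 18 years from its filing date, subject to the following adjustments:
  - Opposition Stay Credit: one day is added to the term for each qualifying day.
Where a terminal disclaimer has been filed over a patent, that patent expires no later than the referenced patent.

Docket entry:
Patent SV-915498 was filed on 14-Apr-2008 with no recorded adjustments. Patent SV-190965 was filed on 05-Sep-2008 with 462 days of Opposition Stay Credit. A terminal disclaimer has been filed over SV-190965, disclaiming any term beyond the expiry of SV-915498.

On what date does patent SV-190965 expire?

Natural term of SV-190965:
  Base: filing + 18 years → 5 September 2026.
  Opposition Stay Credit: +462 days → 11 December 2027.
Expiry of referenced patent SV-915498:
  Base: filing + 18 years → 14 April 2026.
Terminal disclaimer: SV-190965 expires on the earlier of 11 December 2027 and 14 April 2026.

2026-04-14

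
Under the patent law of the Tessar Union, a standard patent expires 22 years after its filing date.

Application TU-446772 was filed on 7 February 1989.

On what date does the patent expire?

2011-02-07

Filing date + 22 years → 7 February 2011.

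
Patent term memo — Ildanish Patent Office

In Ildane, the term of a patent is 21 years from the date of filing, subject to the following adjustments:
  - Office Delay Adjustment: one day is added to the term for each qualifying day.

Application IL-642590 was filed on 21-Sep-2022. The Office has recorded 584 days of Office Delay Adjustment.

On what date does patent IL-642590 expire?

April 27, 2045

Base term: filing date + 21 years → 21 September 2043.
Office Delay Adjustment: +584 days → 27 April 2045.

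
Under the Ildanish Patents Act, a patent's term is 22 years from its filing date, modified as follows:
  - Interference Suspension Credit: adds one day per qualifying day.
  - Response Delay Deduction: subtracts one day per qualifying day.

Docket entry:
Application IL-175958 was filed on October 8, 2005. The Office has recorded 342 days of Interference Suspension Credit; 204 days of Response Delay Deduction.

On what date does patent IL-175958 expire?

Base term: filing date + 22 years → 8 October 2027.
Interference Suspension Credit: +342 days → 14 September 2028.
Response Delay Deduction: −204 days → 23 February 2028.

February 23, 2028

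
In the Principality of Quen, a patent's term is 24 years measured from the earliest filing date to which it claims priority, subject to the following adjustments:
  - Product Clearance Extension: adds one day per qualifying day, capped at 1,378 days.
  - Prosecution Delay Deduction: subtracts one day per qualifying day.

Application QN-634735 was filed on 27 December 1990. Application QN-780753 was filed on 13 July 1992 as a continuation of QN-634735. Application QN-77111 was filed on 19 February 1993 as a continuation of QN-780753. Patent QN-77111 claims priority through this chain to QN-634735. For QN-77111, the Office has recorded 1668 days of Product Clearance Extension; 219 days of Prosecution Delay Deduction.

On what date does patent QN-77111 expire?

2018-02-28

Earliest priority filing: 27 December 1990.
Base term: 27 December 1990 + 24 years → 27 December 2014.
Product Clearance Extension: 1668 days claimed exceeds the 1378-day cap, so +1378 days → 5 October 2018.
Prosecution Delay Deduction: −219 days → 28 February 2018.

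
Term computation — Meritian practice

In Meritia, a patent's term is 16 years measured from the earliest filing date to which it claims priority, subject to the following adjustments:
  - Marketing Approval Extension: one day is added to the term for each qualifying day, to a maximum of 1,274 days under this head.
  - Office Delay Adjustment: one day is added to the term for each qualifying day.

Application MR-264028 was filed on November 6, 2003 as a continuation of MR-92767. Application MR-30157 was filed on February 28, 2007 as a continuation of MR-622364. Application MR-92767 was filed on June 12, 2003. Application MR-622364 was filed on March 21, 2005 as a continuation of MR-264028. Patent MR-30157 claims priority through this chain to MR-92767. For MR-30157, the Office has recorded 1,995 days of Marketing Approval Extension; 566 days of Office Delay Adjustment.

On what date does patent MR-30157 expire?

2024-06-25

Earliest priority filing: 12 June 2003.
Base term: 12 June 2003 + 16 years → 12 June 2019.
Marketing Approval Extension: 1995 days claimed exceeds the 1274-day cap, so +1274 days → 7 December 2022.
Office Delay Adjustment: +566 days → 25 June 2024.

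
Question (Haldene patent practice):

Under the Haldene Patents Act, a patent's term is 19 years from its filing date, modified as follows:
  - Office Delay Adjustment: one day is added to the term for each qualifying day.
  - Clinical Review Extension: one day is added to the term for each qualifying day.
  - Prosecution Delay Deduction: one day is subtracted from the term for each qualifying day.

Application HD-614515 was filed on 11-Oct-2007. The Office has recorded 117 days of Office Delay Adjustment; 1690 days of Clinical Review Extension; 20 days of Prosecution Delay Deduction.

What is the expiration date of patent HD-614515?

September 2, 2031

Base term: filing date + 19 years → 11 October 2026.
Office Delay Adjustment: +117 days → 5 February 2027.
Clinical Review Extension: +1690 days → 22 September 2031.
Prosecution Delay Deduction: −20 days → 2 September 2031.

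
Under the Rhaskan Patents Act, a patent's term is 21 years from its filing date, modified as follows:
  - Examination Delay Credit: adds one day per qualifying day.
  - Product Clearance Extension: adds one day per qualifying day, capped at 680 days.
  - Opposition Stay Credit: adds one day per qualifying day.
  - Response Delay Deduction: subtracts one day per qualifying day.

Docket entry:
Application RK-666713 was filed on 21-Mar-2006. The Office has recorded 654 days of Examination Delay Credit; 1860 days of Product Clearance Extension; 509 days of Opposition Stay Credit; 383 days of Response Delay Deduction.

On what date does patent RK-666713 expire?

Base term: filing date + 21 years → 21 March 2027.
Examination Delay Credit: +654 days → 3 January 2029.
Product Clearance Extension: 1860 days claimed exceeds the 680-day cap, so +680 days → 14 November 2030.
Opposition Stay Credit: +509 days → 6 April 2032.
Response Delay Deduction: −383 days → 20 March 2031.

March 20, 2031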